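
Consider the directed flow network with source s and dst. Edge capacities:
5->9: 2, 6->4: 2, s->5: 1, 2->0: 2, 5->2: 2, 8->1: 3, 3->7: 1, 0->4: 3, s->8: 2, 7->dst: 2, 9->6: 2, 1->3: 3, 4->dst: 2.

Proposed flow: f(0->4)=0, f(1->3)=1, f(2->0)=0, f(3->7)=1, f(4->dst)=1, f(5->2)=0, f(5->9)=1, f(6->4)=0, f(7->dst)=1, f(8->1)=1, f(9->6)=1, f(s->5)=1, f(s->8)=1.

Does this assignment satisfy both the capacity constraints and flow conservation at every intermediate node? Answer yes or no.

No

Conservation fails at 6: inflow 1 ≠ outflow 0.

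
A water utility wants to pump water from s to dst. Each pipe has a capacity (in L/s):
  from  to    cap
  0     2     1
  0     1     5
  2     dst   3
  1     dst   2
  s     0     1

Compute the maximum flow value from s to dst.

Augment s->0->2->dst: bottleneck 1. Total 1.
No augmenting path remains in the residual graph.

1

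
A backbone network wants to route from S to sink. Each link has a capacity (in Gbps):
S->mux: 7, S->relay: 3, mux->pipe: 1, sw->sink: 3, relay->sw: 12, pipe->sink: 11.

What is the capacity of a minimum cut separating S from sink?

Max flow = 4 (via 2 augmenting paths).
In the residual at optimum, the set reachable from S is {S, mux}.
Cut edges: mux->pipe (cap 1), S->relay (cap 3). Sum = 4.

4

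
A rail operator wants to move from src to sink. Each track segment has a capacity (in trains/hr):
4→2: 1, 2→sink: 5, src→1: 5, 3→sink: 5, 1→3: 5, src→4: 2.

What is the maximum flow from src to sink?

6

Augment src→4→2→sink: bottleneck 1. Total 1.
Augment src→1→3→sink: bottleneck 5. Total 6.
No augmenting path remains in the residual graph.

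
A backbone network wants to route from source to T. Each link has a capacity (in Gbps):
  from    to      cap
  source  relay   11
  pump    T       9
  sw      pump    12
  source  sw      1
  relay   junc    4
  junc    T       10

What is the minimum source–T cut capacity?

Max flow = 5 (via 2 augmenting paths).
In the residual at optimum, the set reachable from source is {relay, source}.
Cut edges: relay→junc (cap 4), source→sw (cap 1). Sum = 5.

5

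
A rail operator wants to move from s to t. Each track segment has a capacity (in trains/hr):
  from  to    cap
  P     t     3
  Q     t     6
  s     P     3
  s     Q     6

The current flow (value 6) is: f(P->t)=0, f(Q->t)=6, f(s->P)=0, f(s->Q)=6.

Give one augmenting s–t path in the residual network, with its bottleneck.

s->P->t, bottleneck 3

Residual along s->P->t: s->P: 3, P->t: 3.
Bottleneck = min = 3.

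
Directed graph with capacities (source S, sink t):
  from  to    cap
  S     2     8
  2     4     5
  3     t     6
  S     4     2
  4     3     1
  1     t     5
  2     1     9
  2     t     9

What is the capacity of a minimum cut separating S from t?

Max flow = 9 (via 2 augmenting paths).
In the residual at optimum, the set reachable from S is {4, S}.
Cut edges: S->2 (cap 8), 4->3 (cap 1). Sum = 9.

9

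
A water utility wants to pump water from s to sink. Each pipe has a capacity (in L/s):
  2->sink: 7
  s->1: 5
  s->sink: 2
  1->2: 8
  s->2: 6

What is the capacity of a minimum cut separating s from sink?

Max flow = 9 (via 3 augmenting paths).
In the residual at optimum, the set reachable from s is {1, 2, s}.
Cut edges: s->sink (cap 2), 2->sink (cap 7). Sum = 9.

9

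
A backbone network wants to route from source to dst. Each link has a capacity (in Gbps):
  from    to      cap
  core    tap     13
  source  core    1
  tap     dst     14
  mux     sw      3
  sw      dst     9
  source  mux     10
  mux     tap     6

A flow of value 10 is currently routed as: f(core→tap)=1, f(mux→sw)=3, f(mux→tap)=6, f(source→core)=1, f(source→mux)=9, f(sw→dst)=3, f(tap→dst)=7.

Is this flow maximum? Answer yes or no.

Residual reachable from source: {mux, source}; dst is not reachable.
Saturated cut: source→core, mux→sw, mux→tap with total capacity 10 = current flow value. Flow is maximum.

Yes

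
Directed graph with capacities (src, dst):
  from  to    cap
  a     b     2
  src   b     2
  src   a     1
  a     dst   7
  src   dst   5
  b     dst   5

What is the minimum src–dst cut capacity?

8

Max flow = 8 (via 3 augmenting paths).
In the residual at optimum, the set reachable from src is {src}.
Cut edges: src→a (cap 1), src→b (cap 2), src→dst (cap 5). Sum = 8.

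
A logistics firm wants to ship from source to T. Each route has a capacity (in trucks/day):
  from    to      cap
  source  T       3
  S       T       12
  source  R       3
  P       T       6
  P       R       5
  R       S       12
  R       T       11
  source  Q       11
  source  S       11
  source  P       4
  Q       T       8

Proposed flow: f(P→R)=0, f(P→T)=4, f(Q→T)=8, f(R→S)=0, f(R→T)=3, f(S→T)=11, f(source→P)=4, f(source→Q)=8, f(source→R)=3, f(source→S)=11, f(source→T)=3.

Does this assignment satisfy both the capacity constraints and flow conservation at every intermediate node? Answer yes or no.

Every edge has 0 ≤ f(e) ≤ cap(e).
At each intermediate node, inflow equals outflow.

Yes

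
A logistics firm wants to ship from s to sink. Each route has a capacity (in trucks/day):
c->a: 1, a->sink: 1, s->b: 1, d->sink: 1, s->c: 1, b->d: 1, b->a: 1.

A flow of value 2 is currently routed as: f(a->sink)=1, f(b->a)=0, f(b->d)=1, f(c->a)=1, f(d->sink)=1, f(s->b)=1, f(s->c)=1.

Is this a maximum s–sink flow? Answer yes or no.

Yes

Residual reachable from s: {s}; sink is not reachable.
Saturated cut: s->b, s->c with total capacity 2 = current flow value. Flow is maximum.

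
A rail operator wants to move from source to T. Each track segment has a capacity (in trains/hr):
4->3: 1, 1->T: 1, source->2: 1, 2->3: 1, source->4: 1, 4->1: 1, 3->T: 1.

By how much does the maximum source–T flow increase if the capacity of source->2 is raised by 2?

Original max flow = 2.
Even with extra capacity on source->2, another cut of capacity 2 remains binding.
New max flow = 2. Increase = 0.

0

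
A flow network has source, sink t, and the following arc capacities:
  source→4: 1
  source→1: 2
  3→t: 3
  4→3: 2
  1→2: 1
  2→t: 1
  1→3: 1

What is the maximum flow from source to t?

3

Augment source→1→2→t: bottleneck 1. Total 1.
Augment source→1→3→t: bottleneck 1. Total 2.
Augment source→4→3→t: bottleneck 1. Total 3.
No augmenting path remains in the residual graph.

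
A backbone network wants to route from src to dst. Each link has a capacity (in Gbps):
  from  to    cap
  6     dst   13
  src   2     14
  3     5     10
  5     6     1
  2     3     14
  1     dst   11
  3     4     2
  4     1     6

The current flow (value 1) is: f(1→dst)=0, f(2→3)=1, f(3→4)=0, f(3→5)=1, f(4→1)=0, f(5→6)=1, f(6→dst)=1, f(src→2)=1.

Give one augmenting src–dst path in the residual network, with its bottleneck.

src→2→3→4→1→dst, bottleneck 2

Residual along src→2→3→4→1→dst: src→2: 13, 2→3: 13, 3→4: 2, 4→1: 6, 1→dst: 11.
Bottleneck = min = 2.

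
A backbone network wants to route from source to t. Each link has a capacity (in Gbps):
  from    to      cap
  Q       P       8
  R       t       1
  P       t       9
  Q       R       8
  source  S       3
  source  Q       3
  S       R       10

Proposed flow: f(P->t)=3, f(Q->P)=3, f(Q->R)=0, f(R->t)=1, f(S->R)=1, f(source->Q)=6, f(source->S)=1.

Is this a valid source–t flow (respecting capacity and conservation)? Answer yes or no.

No

Capacity violated on source->Q: flow 6 > capacity 3.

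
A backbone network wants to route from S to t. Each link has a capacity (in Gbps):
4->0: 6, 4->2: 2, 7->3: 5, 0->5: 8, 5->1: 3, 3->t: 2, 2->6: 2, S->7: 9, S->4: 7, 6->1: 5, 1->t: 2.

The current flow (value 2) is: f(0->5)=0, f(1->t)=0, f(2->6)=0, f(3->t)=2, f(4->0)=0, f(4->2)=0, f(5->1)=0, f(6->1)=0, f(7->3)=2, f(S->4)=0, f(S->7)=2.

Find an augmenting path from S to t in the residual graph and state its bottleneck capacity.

S->4->2->6->1->t, bottleneck 2

Residual along S->4->2->6->1->t: S->4: 7, 4->2: 2, 2->6: 2, 6->1: 5, 1->t: 2.
Bottleneck = min = 2.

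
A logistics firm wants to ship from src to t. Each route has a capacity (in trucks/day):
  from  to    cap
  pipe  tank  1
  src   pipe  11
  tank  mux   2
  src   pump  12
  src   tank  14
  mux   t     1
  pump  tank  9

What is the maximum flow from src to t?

1

Augment src→tank→mux→t: bottleneck 1. Total 1.
No augmenting path remains in the residual graph.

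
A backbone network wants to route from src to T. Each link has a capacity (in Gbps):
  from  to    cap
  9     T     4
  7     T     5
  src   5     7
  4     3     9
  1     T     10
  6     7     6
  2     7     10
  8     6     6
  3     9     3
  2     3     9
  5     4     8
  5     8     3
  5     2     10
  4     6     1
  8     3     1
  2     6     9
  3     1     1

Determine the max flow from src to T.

Augment src→5→2→7→T: bottleneck 5. Total 5.
Augment src→5→8→3→1→T: bottleneck 1. Total 6.
Augment src→5→4→3→9→T: bottleneck 1. Total 7.
No augmenting path remains in the residual graph.

7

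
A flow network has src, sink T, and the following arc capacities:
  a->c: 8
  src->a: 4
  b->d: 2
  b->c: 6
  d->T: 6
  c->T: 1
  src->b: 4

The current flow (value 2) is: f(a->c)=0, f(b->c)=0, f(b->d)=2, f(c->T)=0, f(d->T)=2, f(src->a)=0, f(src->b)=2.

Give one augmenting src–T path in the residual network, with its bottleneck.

src->b->c->T, bottleneck 1

Residual along src->b->c->T: src->b: 2, b->c: 6, c->T: 1.
Bottleneck = min = 1.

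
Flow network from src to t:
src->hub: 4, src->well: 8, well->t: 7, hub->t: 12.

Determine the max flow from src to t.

Augment src->well->t: bottleneck 7. Total 7.
Augment src->hub->t: bottleneck 4. Total 11.
No augmenting path remains in the residual graph.

11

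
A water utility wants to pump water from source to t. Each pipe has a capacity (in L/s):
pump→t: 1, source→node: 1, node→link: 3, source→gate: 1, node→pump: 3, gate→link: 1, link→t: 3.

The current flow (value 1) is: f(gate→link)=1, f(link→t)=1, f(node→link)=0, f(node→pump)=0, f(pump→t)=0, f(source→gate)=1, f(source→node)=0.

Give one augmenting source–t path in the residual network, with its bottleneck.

Residual along source→node→link→t: source→node: 1, node→link: 3, link→t: 2.
Bottleneck = min = 1.

source→node→link→t, bottleneck 1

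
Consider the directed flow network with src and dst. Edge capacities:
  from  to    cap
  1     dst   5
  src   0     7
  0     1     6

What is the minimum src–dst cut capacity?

Max flow = 5 (via 1 augmenting path).
In the residual at optimum, the set reachable from src is {0, 1, src}.
Cut edges: 1->dst (cap 5). Sum = 5.

5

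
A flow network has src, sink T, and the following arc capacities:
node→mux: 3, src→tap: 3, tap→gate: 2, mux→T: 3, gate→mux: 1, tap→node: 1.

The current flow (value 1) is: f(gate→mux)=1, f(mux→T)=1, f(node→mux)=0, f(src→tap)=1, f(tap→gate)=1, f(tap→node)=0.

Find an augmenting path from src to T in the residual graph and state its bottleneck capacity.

Residual along src→tap→node→mux→T: src→tap: 2, tap→node: 1, node→mux: 3, mux→T: 2.
Bottleneck = min = 1.

src→tap→node→mux→T, bottleneck 1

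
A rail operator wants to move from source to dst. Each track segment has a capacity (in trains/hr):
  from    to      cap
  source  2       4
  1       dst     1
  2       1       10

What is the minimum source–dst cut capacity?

1

Max flow = 1 (via 1 augmenting path).
In the residual at optimum, the set reachable from source is {1, 2, source}.
Cut edges: 1->dst (cap 1). Sum = 1.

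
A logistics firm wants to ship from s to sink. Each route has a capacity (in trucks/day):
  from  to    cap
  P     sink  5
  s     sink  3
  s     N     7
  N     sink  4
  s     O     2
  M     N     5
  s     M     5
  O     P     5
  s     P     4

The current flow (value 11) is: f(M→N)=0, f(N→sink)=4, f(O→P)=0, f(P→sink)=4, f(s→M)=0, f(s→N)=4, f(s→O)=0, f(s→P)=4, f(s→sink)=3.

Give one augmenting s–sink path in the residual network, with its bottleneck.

s→O→P→sink, bottleneck 1

Residual along s→O→P→sink: s→O: 2, O→P: 5, P→sink: 1.
Bottleneck = min = 1.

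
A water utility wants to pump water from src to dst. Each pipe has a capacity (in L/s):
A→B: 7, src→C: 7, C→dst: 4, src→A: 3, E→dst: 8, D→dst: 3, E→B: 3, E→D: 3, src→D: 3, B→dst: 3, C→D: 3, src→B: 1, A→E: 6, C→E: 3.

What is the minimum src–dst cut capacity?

14

Max flow = 14 (via 5 augmenting paths).
In the residual at optimum, the set reachable from src is {src}.
Cut edges: src→C (cap 7), src→A (cap 3), src→B (cap 1), src→D (cap 3). Sum = 14.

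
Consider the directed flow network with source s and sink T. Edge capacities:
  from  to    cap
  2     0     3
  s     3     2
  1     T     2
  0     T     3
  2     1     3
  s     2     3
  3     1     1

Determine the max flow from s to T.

Augment s->2->0->T: bottleneck 3. Total 3.
Augment s->3->1->T: bottleneck 1. Total 4.
No augmenting path remains in the residual graph.

4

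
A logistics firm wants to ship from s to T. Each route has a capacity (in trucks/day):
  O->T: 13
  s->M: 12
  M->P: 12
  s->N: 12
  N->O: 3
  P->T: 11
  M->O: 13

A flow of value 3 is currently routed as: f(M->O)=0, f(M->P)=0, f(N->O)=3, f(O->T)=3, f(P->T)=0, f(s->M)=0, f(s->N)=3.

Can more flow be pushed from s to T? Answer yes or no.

Yes

Residual path s->M->O->T has bottleneck 10 > 0.
Pushing 10 along it raises the flow to 13, so the given flow is not maximum.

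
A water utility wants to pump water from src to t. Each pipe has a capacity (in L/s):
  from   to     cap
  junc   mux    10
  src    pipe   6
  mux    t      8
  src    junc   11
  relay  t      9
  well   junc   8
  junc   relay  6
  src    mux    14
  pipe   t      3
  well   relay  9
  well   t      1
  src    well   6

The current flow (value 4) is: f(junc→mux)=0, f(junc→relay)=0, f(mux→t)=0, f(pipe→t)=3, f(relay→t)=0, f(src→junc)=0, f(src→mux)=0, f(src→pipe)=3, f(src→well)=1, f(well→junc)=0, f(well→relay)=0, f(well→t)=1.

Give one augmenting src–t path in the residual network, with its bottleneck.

Residual along src→mux→t: src→mux: 14, mux→t: 8.
Bottleneck = min = 8.

src→mux→t, bottleneck 8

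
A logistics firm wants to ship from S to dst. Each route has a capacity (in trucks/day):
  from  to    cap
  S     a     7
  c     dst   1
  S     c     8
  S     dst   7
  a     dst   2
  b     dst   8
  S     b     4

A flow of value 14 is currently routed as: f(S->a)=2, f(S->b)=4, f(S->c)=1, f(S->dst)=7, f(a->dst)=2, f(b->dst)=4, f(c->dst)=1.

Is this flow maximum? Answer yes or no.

Yes

Residual reachable from S: {S, a, c}; dst is not reachable.
Saturated cut: S->b, S->dst, c->dst, a->dst with total capacity 14 = current flow value. Flow is maximum.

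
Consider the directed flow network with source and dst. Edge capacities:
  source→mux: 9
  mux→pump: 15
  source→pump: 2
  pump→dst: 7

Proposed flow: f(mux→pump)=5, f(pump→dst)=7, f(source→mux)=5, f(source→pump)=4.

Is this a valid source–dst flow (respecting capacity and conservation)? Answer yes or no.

Capacity violated on source→pump: flow 4 > capacity 2.

No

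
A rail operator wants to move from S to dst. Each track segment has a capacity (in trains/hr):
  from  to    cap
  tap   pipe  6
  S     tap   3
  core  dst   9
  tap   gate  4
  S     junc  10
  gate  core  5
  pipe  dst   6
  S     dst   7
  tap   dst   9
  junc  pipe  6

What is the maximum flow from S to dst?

16

Augment S->dst: bottleneck 7. Total 7.
Augment S->tap->dst: bottleneck 3. Total 10.
Augment S->junc->pipe->dst: bottleneck 6. Total 16.
No augmenting path remains in the residual graph.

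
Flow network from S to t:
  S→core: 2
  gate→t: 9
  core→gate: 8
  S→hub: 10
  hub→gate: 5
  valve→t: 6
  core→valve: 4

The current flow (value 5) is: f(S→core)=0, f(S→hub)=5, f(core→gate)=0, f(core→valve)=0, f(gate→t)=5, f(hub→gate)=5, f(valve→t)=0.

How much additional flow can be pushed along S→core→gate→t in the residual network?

Residual capacities along the path: S→core: 2, core→gate: 8, gate→t: 4.
Minimum is 2.

2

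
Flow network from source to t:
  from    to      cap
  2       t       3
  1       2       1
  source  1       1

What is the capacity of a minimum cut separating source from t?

Max flow = 1 (via 1 augmenting path).
In the residual at optimum, the set reachable from source is {source}.
Cut edges: source->1 (cap 1). Sum = 1.

1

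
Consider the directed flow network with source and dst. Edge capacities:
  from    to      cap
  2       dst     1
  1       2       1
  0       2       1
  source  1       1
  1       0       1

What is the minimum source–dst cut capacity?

1

Max flow = 1 (via 1 augmenting path).
In the residual at optimum, the set reachable from source is {source}.
Cut edges: source→1 (cap 1). Sum = 1.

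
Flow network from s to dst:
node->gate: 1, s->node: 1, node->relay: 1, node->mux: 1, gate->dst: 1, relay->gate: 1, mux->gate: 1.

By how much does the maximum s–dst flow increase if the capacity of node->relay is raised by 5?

0

Original max flow = 1.
Edge node->relay does not cross the min cut (source side {s}), so extra capacity there cannot help.
New max flow = 1. Increase = 0.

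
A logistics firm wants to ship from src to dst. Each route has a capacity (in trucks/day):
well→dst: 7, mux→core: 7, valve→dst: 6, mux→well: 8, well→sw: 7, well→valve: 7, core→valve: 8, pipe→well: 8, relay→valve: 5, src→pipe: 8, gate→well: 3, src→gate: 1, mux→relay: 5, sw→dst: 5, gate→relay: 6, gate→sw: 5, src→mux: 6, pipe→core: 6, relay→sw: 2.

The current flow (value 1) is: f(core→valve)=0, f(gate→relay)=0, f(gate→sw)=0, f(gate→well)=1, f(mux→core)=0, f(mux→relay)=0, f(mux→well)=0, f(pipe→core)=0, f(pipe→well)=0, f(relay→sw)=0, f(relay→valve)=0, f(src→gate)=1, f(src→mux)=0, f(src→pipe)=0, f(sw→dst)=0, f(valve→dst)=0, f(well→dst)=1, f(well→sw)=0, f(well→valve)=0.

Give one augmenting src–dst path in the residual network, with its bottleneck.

Residual along src→mux→well→dst: src→mux: 6, mux→well: 8, well→dst: 6.
Bottleneck = min = 6.

src→mux→well→dst, bottleneck 6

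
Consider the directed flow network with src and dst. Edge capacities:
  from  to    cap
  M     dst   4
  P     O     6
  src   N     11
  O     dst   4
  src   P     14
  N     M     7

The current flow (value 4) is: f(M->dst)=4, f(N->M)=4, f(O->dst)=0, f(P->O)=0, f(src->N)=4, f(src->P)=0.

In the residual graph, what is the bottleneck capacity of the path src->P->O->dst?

Residual capacities along the path: src->P: 14, P->O: 6, O->dst: 4.
Minimum is 4.

4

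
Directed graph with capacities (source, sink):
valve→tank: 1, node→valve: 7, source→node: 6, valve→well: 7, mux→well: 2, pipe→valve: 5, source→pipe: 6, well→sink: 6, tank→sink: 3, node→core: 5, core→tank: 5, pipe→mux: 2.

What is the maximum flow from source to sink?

9

Augment source→pipe→mux→well→sink: bottleneck 2. Total 2.
Augment source→pipe→valve→well→sink: bottleneck 4. Total 6.
Augment source→node→valve→tank→sink: bottleneck 1. Total 7.
Augment source→node→core→tank→sink: bottleneck 2. Total 9.
No augmenting path remains in the residual graph.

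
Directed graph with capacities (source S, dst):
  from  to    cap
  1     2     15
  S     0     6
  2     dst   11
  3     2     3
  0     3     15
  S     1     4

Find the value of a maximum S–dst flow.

7

Augment S→1→2→dst: bottleneck 4. Total 4.
Augment S→0→3→2→dst: bottleneck 3. Total 7.
No augmenting path remains in the residual graph.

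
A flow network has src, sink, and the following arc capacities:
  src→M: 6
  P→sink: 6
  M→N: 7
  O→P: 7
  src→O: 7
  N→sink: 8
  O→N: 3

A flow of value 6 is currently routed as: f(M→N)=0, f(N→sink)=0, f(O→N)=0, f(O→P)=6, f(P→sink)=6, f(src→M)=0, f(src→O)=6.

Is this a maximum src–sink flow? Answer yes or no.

No

Residual path src→O→N→sink has bottleneck 1 > 0.
Pushing 1 along it raises the flow to 7, so the given flow is not maximum.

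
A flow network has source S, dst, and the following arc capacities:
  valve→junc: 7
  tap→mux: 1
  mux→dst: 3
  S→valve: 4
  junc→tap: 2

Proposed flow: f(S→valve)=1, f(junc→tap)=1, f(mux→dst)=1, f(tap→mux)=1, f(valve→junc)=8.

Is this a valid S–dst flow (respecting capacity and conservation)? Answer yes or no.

Capacity violated on valve→junc: flow 8 > capacity 7.

No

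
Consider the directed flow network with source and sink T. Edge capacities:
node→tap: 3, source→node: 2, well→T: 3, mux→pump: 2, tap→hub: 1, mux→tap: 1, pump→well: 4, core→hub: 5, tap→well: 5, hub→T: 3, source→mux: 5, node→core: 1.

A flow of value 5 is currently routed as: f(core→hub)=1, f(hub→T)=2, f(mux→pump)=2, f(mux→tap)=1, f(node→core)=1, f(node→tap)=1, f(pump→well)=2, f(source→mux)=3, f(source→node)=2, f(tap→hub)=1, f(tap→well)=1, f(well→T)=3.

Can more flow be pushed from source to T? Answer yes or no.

Residual reachable from source: {mux, source}; T is not reachable.
Saturated cut: source→node, mux→pump, mux→tap with total capacity 5 = current flow value. Flow is maximum.

No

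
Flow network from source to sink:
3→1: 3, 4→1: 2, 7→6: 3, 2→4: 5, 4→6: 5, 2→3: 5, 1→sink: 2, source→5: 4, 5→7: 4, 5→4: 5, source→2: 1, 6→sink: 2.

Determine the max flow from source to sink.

4

Augment source→5→7→6→sink: bottleneck 2. Total 2.
Augment source→5→4→1→sink: bottleneck 2. Total 4.
No augmenting path remains in the residual graph.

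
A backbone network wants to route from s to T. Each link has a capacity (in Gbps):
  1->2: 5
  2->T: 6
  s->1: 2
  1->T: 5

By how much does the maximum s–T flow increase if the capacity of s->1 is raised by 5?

Original max flow = 2.
After raising cap(s->1), augmenting paths through that edge carry 5 more units.
New max flow = 7. Increase = 5.

5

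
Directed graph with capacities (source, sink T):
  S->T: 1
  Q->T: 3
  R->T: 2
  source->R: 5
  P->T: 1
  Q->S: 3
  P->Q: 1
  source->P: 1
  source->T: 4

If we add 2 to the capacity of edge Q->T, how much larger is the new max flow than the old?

Original max flow = 7.
Edge Q->T does not cross the min cut (source side {R, source}), so extra capacity there cannot help.
New max flow = 7. Increase = 0.

0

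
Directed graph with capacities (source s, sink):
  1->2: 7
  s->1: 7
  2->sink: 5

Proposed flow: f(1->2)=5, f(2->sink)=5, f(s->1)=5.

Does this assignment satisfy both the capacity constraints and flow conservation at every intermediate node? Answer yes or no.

Yes

Every edge has 0 ≤ f(e) ≤ cap(e).
At each intermediate node, inflow equals outflow.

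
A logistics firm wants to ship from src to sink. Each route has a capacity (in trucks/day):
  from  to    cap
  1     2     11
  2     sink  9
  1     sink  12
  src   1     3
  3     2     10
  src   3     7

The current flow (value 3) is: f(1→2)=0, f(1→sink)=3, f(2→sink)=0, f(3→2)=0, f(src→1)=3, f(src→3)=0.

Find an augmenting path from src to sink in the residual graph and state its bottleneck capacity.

Residual along src→3→2→sink: src→3: 7, 3→2: 10, 2→sink: 9.
Bottleneck = min = 7.

src→3→2→sink, bottleneck 7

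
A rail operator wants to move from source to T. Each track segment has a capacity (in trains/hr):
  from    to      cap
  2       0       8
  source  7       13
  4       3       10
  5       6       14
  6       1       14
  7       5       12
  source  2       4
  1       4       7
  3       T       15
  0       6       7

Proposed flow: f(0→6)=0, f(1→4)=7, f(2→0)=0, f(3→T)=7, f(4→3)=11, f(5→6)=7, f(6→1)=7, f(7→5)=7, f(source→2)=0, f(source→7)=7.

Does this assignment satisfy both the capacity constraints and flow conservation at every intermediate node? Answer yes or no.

Capacity violated on 4→3: flow 11 > capacity 10.

No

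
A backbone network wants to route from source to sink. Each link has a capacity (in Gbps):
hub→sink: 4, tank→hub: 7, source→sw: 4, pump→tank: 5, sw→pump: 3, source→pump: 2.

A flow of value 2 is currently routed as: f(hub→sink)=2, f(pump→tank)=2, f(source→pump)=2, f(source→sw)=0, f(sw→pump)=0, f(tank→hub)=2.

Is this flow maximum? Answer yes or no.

No

Residual path source→sw→pump→tank→hub→sink has bottleneck 2 > 0.
Pushing 2 along it raises the flow to 4, so the given flow is not maximum.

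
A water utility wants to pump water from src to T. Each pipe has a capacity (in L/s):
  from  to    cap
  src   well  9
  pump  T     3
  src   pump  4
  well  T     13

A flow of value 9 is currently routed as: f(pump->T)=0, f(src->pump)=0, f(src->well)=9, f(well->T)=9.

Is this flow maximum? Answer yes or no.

Residual path src->pump->T has bottleneck 3 > 0.
Pushing 3 along it raises the flow to 12, so the given flow is not maximum.

No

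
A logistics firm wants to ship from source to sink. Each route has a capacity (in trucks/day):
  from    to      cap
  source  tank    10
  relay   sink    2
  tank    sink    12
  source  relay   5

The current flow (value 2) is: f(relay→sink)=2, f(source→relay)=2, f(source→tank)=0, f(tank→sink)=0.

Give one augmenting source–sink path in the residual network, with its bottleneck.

Residual along source→tank→sink: source→tank: 10, tank→sink: 12.
Bottleneck = min = 10.

source→tank→sink, bottleneck 10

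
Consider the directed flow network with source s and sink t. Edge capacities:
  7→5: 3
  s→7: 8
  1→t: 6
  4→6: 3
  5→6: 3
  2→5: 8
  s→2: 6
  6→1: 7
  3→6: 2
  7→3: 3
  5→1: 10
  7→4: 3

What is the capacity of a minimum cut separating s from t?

Max flow = 6 (via 2 augmenting paths).
In the residual at optimum, the set reachable from s is {1, 2, 3, 4, 5, 6, 7, s}.
Cut edges: 1→t (cap 6). Sum = 6.

6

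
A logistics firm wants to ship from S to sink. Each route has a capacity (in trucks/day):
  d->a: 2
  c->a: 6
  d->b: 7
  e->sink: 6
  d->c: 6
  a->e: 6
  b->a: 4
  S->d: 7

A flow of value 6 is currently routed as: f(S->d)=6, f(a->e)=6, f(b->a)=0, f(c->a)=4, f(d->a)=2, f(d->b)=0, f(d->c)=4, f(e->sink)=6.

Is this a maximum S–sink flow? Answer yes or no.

Residual reachable from S: {S, a, b, c, d}; sink is not reachable.
Saturated cut: a->e with total capacity 6 = current flow value. Flow is maximum.

Yes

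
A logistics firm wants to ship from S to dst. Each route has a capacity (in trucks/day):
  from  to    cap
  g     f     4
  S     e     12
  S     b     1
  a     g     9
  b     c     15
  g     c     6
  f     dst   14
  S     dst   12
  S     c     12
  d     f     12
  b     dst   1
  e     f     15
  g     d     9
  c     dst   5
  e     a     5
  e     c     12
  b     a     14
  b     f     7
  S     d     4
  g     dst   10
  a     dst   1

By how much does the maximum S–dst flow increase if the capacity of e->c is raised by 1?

0

Original max flow = 34.
Edge e->c does not cross the min cut (source side {S, c}), so extra capacity there cannot help.
New max flow = 34. Increase = 0.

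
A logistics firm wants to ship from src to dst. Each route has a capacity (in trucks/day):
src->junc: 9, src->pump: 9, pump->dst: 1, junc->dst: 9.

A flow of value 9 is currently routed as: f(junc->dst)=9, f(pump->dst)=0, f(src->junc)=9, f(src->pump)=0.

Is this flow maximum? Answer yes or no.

Residual path src->pump->dst has bottleneck 1 > 0.
Pushing 1 along it raises the flow to 10, so the given flow is not maximum.

No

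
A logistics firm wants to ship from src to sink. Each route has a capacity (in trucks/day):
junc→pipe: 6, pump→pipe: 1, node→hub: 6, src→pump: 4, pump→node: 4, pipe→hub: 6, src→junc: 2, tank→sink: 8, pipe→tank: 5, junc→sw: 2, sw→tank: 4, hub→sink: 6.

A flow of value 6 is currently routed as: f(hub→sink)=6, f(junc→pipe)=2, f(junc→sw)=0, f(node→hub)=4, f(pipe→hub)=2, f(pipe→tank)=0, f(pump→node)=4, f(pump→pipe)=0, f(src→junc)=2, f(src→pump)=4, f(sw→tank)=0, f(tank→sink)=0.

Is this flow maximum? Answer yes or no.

Residual reachable from src: {src}; sink is not reachable.
Saturated cut: src→pump, src→junc with total capacity 6 = current flow value. Flow is maximum.

Yes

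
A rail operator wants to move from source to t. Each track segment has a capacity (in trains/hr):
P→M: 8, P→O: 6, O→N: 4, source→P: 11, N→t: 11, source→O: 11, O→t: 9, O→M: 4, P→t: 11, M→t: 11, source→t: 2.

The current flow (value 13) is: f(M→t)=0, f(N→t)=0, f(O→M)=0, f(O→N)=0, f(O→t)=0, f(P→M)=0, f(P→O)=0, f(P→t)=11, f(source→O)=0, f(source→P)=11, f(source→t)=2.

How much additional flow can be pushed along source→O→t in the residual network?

Residual capacities along the path: source→O: 11, O→t: 9.
Minimum is 9.

9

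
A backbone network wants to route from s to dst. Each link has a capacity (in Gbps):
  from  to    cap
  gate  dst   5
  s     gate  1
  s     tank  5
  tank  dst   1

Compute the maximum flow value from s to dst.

Augment s->gate->dst: bottleneck 1. Total 1.
Augment s->tank->dst: bottleneck 1. Total 2.
No augmenting path remains in the residual graph.

2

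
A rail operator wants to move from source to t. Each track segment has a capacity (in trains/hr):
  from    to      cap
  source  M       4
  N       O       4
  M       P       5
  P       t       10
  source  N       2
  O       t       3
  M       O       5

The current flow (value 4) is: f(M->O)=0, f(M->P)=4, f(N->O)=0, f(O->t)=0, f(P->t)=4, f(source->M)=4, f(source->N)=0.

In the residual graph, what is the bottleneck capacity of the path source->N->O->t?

2

Residual capacities along the path: source->N: 2, N->O: 4, O->t: 3.
Minimum is 2.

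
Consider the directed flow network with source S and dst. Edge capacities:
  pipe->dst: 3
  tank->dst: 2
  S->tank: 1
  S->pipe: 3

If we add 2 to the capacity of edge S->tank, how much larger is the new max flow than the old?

Original max flow = 4.
After raising cap(S->tank), augmenting paths through that edge carry 1 more unit.
New max flow = 5. Increase = 1.

1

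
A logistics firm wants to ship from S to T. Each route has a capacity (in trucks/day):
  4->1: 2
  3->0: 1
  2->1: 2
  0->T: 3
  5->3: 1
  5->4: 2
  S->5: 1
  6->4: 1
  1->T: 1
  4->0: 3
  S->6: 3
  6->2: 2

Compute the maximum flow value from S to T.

Augment S->5->3->0->T: bottleneck 1. Total 1.
Augment S->6->4->0->T: bottleneck 1. Total 2.
Augment S->6->2->1->T: bottleneck 1. Total 3.
No augmenting path remains in the residual graph.

3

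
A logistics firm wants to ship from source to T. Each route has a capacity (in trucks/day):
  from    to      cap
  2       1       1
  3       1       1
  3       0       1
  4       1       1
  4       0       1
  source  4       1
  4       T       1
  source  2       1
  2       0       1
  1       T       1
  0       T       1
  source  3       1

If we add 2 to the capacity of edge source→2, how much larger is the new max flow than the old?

0

Original max flow = 3.
Even with extra capacity on source→2, another cut of capacity 3 remains binding.
New max flow = 3. Increase = 0.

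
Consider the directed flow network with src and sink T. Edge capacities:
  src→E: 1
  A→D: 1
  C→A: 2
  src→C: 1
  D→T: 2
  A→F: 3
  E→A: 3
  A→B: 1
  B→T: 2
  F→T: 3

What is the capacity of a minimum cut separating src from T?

Max flow = 2 (via 2 augmenting paths).
In the residual at optimum, the set reachable from src is {src}.
Cut edges: src→C (cap 1), src→E (cap 1). Sum = 2.

2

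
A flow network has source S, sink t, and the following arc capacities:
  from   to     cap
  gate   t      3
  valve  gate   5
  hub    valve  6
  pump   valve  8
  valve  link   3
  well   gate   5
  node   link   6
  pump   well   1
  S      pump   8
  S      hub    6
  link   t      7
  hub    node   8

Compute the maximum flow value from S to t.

Augment S→pump→well→gate→t: bottleneck 1. Total 1.
Augment S→pump→valve→gate→t: bottleneck 2. Total 3.
Augment S→pump→valve→link→t: bottleneck 3. Total 6.
Augment S→hub→node→link→t: bottleneck 4. Total 10.
No augmenting path remains in the residual graph.

10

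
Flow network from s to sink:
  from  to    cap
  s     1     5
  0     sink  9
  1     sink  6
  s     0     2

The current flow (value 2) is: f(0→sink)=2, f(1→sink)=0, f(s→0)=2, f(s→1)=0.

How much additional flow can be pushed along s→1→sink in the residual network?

Residual capacities along the path: s→1: 5, 1→sink: 6.
Minimum is 5.

5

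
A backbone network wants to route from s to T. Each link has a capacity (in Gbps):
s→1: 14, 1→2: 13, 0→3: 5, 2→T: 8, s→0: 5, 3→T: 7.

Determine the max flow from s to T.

Augment s→0→3→T: bottleneck 5. Total 5.
Augment s→1→2→T: bottleneck 8. Total 13.
No augmenting path remains in the residual graph.

13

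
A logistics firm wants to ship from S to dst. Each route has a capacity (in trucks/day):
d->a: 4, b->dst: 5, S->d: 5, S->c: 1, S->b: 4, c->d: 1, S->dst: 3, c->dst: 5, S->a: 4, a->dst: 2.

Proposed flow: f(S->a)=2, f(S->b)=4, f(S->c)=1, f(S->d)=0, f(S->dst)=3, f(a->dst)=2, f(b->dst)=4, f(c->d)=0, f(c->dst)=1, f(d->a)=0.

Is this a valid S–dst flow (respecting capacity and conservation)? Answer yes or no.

Yes

Every edge has 0 ≤ f(e) ≤ cap(e).
At each intermediate node, inflow equals outflow.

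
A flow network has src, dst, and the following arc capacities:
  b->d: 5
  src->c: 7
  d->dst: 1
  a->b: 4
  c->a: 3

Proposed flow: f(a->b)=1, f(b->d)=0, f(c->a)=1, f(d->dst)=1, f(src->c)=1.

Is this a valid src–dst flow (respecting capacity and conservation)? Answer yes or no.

No

Conservation fails at b: inflow 1 ≠ outflow 0.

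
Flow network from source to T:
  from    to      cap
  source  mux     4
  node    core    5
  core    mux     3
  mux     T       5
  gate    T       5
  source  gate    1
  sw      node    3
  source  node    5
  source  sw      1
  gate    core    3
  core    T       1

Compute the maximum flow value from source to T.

7

Augment source->gate->T: bottleneck 1. Total 1.
Augment source->mux->T: bottleneck 4. Total 5.
Augment source->node->core->T: bottleneck 1. Total 6.
Augment source->node->core->mux->T: bottleneck 1. Total 7.
No augmenting path remains in the residual graph.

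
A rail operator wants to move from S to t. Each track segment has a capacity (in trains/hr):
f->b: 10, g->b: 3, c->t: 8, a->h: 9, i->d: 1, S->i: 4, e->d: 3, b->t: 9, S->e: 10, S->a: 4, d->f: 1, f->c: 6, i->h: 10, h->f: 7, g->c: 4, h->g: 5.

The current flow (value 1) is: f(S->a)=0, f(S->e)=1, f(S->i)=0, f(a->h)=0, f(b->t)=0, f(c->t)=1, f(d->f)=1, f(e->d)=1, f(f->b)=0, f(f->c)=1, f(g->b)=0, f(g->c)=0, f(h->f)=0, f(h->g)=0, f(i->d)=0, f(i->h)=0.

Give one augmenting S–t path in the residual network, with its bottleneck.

Residual along S->i->h->g->b->t: S->i: 4, i->h: 10, h->g: 5, g->b: 3, b->t: 9.
Bottleneck = min = 3.

S->i->h->g->b->t, bottleneck 3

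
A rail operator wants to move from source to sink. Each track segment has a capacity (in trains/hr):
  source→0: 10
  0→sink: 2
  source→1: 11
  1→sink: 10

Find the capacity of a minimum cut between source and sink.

12

Max flow = 12 (via 2 augmenting paths).
In the residual at optimum, the set reachable from source is {0, 1, source}.
Cut edges: 0→sink (cap 2), 1→sink (cap 10). Sum = 12.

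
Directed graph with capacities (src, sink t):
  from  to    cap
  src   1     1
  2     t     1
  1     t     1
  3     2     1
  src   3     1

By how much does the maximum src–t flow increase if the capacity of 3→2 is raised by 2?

Original max flow = 2.
Edge 3→2 does not cross the min cut (source side {src}), so extra capacity there cannot help.
New max flow = 2. Increase = 0.

0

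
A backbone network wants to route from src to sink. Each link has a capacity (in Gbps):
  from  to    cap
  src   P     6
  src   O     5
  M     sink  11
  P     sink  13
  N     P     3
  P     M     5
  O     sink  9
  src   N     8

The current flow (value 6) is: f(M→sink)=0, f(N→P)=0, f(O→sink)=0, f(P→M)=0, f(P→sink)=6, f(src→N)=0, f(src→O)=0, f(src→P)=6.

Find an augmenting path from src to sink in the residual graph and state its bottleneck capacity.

src→O→sink, bottleneck 5

Residual along src→O→sink: src→O: 5, O→sink: 9.
Bottleneck = min = 5.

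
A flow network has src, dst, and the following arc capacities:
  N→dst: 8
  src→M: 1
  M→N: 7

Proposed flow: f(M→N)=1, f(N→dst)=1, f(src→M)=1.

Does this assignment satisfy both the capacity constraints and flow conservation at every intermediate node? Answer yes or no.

Every edge has 0 ≤ f(e) ≤ cap(e).
At each intermediate node, inflow equals outflow.

Yes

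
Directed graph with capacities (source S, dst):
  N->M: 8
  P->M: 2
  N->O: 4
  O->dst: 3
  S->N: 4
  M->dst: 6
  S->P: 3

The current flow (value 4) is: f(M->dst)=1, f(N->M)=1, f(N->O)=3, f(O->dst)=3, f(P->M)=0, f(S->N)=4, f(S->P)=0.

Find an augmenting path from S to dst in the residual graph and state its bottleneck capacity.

S->P->M->dst, bottleneck 2

Residual along S->P->M->dst: S->P: 3, P->M: 2, M->dst: 5.
Bottleneck = min = 2.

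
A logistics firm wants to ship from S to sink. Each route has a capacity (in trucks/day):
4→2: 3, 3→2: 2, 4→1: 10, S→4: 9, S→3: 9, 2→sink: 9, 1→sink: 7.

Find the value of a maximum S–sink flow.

11

Augment S→3→2→sink: bottleneck 2. Total 2.
Augment S→4→2→sink: bottleneck 3. Total 5.
Augment S→4→1→sink: bottleneck 6. Total 11.
No augmenting path remains in the residual graph.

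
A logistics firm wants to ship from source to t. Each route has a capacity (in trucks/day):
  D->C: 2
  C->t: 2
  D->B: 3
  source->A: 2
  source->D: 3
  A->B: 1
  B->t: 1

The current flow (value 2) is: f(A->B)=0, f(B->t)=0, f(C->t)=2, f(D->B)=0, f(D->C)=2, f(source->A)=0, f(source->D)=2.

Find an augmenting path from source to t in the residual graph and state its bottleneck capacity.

source->D->B->t, bottleneck 1

Residual along source->D->B->t: source->D: 1, D->B: 3, B->t: 1.
Bottleneck = min = 1.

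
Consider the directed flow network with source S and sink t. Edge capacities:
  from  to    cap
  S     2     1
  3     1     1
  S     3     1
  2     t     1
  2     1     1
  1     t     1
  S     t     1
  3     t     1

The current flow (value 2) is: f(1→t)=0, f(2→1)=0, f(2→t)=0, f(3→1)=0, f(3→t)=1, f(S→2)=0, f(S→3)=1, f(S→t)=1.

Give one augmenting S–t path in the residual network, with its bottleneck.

Residual along S→2→t: S→2: 1, 2→t: 1.
Bottleneck = min = 1.

S→2→t, bottleneck 1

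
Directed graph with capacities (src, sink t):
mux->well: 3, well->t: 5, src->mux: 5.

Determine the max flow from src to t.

Augment src->mux->well->t: bottleneck 3. Total 3.
No augmenting path remains in the residual graph.

3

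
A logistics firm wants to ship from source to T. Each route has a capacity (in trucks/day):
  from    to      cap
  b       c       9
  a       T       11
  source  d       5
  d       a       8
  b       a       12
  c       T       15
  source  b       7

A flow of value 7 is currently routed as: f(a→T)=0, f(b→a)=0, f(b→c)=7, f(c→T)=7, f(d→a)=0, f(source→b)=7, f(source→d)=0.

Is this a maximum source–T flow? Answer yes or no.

No

Residual path source→d→a→T has bottleneck 5 > 0.
Pushing 5 along it raises the flow to 12, so the given flow is not maximum.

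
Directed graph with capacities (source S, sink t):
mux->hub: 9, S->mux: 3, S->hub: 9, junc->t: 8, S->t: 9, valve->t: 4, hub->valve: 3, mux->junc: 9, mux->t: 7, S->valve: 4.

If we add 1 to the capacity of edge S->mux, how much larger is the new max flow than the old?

1

Original max flow = 16.
After raising cap(S->mux), augmenting paths through that edge carry 1 more unit.
New max flow = 17. Increase = 1.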